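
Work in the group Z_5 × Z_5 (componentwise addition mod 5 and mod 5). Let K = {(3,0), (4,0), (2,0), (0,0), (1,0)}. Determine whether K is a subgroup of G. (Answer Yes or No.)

|K| = 5 divides |G| = 25, consistent with Lagrange.
K contains the identity, every element's inverse is in K, and K is closed under +: it is a subgroup.
In fact K = ⟨(4,0)⟩.

Yes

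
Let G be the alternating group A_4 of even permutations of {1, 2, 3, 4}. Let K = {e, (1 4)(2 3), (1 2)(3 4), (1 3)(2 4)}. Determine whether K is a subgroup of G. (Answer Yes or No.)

Yes

|K| = 4 divides |G| = 12, consistent with Lagrange.
K contains the identity, every element's inverse is in K, and K is closed under ∘: it is a subgroup.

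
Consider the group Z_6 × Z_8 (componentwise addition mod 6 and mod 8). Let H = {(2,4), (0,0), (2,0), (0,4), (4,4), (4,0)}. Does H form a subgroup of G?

Yes

|H| = 6 divides |G| = 48, consistent with Lagrange.
H contains the identity, every element's inverse is in H, and H is closed under +: it is a subgroup.
In fact H = ⟨(4,4)⟩.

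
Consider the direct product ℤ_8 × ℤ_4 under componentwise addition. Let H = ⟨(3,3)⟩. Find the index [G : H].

|⟨(3,3)⟩| = 8 and |G| = 32.
By Lagrange, [G : H] = |G|/|H| = 32/8 = 4.

4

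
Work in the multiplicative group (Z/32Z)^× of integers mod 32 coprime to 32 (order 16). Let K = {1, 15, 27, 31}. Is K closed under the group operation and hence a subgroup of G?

No

27 ∈ K but its inverse 19 ∉ K, so K is not a subgroup.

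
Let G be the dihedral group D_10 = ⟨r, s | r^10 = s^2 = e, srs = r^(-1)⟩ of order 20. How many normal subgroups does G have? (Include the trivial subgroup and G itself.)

G has 22 subgroups. Checking conjugation-invariance by order — order 1: 1/1 normal; order 2: 1/11 normal; order 4: 0/5 normal; order 5: 1/1 normal; order 10: 3/3 normal; order 20: 1/1 normal.
Total normal subgroups: 7.

7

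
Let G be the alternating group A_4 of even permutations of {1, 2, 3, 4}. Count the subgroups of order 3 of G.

4

|G| = 12 and 3 | 12, so subgroups of order 3 are possible by Lagrange.
The subgroups of order 3 are: {e, (1 2 3), (1 3 2)}; {e, (1 2 4), (1 4 2)}; {e, (1 3 4), (1 4 3)}; {e, (2 3 4), (2 4 3)}.
So G has 4 subgroups of order 3.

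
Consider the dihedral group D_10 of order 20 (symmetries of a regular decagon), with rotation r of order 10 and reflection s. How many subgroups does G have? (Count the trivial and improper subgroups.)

|G| = 20, so by Lagrange every subgroup order divides 20. Divisors: 1, 2, 4, 5, 10, 20.
Subgroups by order — order 1: 1; order 2: 11; order 4: 5; order 5: 1; order 10: 3; order 20: 1.
Total: 1 + 11 + 5 + 1 + 3 + 1 = 22.

22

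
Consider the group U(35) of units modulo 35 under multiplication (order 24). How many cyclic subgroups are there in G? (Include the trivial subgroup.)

12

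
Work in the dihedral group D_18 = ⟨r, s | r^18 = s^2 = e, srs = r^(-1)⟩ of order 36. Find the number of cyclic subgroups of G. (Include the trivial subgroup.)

Group the elements of G by the cyclic subgroup they generate; each cyclic subgroup of order d accounts for φ(d) elements.
Cyclic subgroups by order — order 1: 1; order 2: 19; order 3: 1; order 6: 1; order 9: 1; order 18: 1.
Total: 24.

24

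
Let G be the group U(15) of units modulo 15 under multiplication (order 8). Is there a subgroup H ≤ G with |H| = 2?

Yes

2 | 8. A subgroup of order 2 is {1, 11}.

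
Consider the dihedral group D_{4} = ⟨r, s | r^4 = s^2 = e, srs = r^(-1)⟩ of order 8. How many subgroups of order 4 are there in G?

3

|G| = 8 and 4 | 8, so subgroups of order 4 are possible by Lagrange.
The subgroups of order 4 are: {e, r, r^2, r^3}; {e, r^2, s, r^2s}; {e, r^2, rs, r^3s}.
So G has 3 subgroups of order 4.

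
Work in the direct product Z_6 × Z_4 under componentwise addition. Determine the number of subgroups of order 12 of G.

|G| = 24 and 12 | 24, so subgroups of order 12 are possible by Lagrange.
The subgroups of order 12 are: {(0,0), (0,1), (0,2), (0,3), (2,0), (2,1), (2,2), (2,3), (4,0), (4,1), (4,2), (4,3)}; {(0,0), (0,2), (1,0), (1,2), (2,0), (2,2), (3,0), (3,2), (4,0), (4,2), (5,0), (5,2)}; {(0,0), (0,2), (1,1), (1,3), (2,0), (2,2), (3,1), (3,3), (4,0), (4,2), (5,1), (5,3)}.
So G has 3 subgroups of order 12.

3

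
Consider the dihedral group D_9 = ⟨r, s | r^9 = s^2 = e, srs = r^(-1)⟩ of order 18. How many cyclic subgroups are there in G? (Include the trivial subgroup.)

12

A cyclic subgroup of order d is generated by each of its φ(d) elements of order d, so the cyclic subgroups of order d number (#elements of order d)/φ(d).
Cyclic subgroups by order — order 1: 1; order 2: 9; order 3: 1; order 9: 1.
Total: 12.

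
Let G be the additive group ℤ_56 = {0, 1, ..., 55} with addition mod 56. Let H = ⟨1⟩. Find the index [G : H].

|⟨1⟩| = 56 and |G| = 56.
By Lagrange, [G : H] = |G|/|H| = 56/56 = 1.

1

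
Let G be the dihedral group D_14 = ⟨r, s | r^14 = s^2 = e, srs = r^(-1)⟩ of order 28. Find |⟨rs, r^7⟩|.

|⟨rs⟩| = 2 and |⟨r^7⟩| = 2, so |H| is a multiple of lcm(2, 2) = 2 and divides |G| = 28.
Closing under the operation: H = {e, r^7, rs, r^8s}, so |H| = 4.

4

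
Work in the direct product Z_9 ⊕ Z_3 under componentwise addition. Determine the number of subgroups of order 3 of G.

4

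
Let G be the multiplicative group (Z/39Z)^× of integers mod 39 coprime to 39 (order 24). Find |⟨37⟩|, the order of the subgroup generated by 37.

Compute successive powers of 37 mod 39: 37, 4, 31, 16, 7, 25, 28, 22, …; 37^12 ≡ 1 (mod 39).
So |⟨37⟩| = 12.

12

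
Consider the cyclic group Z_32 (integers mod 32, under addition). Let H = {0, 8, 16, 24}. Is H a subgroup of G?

|H| = 4 divides |G| = 32, consistent with Lagrange.
H contains the identity, every element's inverse is in H, and H is closed under +: it is a subgroup.
In fact H = ⟨8⟩.

Yes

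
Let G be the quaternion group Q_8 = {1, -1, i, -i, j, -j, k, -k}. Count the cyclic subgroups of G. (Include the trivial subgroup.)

5

Each element a generates a cyclic subgroup ⟨a⟩; distinct elements may generate the same one (a cyclic group of order d has φ(d) generators).
Cyclic subgroups by order — order 1: 1; order 2: 1; order 4: 3.
Total: 5.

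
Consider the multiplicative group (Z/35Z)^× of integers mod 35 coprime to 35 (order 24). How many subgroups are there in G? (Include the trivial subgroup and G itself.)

16

|G| = 24, so by Lagrange every subgroup order divides 24. Divisors: 1, 2, 3, 4, 6, 8, 12, 24.
Subgroups by order — order 1: 1; order 2: 3; order 3: 1; order 4: 3; order 6: 3; order 8: 1; order 12: 3; order 24: 1.
Total: 1 + 3 + 1 + 3 + 3 + 1 + 3 + 1 = 16.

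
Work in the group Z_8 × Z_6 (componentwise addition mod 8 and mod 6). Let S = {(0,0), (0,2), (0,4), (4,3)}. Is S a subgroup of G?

Closure fails: (4,3) + (0,2) = (4,5) ∉ S. So S is not a subgroup.

No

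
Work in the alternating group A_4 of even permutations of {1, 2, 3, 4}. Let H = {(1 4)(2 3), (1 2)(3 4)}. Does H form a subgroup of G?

The identity e ∉ H, so H is not a subgroup.

No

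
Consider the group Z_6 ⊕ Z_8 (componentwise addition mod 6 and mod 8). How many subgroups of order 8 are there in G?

|G| = 48 and 8 | 48, so subgroups of order 8 are possible by Lagrange.
The subgroups of order 8 are: {(0,0), (0,1), (0,2), (0,3), (0,4), (0,5), (0,6), (0,7)}; {(0,0), (0,2), (0,4), (0,6), (3,0), (3,2), (3,4), (3,6)}; {(0,0), (0,2), (0,4), (0,6), (3,1), (3,3), (3,5), (3,7)}.
So G has 3 subgroups of order 8.

3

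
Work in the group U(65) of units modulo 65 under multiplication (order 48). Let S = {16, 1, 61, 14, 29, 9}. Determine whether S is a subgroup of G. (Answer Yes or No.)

|S| = 6 divides |G| = 48, consistent with Lagrange.
S contains the identity, every element's inverse is in S, and S is closed under ·: it is a subgroup.
In fact S = ⟨29⟩.

Yes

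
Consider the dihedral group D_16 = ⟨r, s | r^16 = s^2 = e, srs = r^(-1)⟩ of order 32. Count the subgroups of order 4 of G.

9

|G| = 32 and 4 | 32, so subgroups of order 4 are possible by Lagrange.
The subgroups of order 4 are: {e, r^8, r^2s, r^10s}; {e, r^8, r^3s, r^11s}; {e, r^4, r^8, r^12}; {e, r^8, r^4s, r^12s}; … (9 in all).
So G has 9 subgroups of order 4.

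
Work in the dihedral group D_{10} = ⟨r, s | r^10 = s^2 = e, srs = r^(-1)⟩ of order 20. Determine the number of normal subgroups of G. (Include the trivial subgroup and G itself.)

7

G has 22 subgroups. Checking conjugation-invariance by order — order 1: 1/1 normal; order 2: 1/11 normal; order 4: 0/5 normal; order 5: 1/1 normal; order 10: 3/3 normal; order 20: 1/1 normal.
Total normal subgroups: 7.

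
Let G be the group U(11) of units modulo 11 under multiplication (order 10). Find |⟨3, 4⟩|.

|⟨3⟩| = 5 and |⟨4⟩| = 5, so |H| is a multiple of lcm(5, 5) = 5 and divides |G| = 10.
Closing under the operation: H = {1, 3, 4, 5, 9}, so |H| = 5.

5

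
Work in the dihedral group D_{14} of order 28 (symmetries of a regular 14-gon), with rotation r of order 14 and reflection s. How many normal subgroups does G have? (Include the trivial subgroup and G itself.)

G has 28 subgroups. Checking conjugation-invariance by order — order 1: 1/1 normal; order 2: 1/15 normal; order 4: 0/7 normal; order 7: 1/1 normal; order 14: 3/3 normal; order 28: 1/1 normal.
Total normal subgroups: 7.

7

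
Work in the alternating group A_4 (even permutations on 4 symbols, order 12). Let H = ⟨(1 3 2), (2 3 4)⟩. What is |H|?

12

|⟨(1 3 2)⟩| = 3 and |⟨(2 3 4)⟩| = 3, so |H| is a multiple of lcm(3, 3) = 3 and divides |G| = 12.
Closing {(1 3 2), (2 3 4)} under the group operation gives all of G, so |H| = 12.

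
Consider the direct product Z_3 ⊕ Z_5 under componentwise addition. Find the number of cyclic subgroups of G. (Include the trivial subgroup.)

4

Group the elements of G by the cyclic subgroup they generate; each cyclic subgroup of order d accounts for φ(d) elements.
Cyclic subgroups by order — order 1: 1; order 3: 1; order 5: 1; order 15: 1.
Total: 4.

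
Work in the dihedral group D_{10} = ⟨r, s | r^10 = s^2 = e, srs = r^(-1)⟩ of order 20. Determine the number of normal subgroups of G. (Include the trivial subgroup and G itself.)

7

G has 22 subgroups. Checking conjugation-invariance by order — order 1: 1/1 normal; order 2: 1/11 normal; order 4: 0/5 normal; order 5: 1/1 normal; order 10: 3/3 normal; order 20: 1/1 normal.
Total normal subgroups: 7.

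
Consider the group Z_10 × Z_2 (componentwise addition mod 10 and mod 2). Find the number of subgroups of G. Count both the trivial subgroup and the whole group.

10

|G| = 20, so by Lagrange every subgroup order divides 20. Divisors: 1, 2, 4, 5, 10, 20.
Subgroups by order — order 1: 1; order 2: 3; order 4: 1; order 5: 1; order 10: 3; order 20: 1.
Total: 1 + 3 + 1 + 1 + 3 + 1 = 10.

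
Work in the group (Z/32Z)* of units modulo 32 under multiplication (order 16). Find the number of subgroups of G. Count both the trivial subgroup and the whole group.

|G| = 16, so by Lagrange every subgroup order divides 16. Divisors: 1, 2, 4, 8, 16.
Subgroups by order — order 1: 1; order 2: 3; order 4: 3; order 8: 3; order 16: 1.
Total: 1 + 3 + 3 + 3 + 1 = 11.

11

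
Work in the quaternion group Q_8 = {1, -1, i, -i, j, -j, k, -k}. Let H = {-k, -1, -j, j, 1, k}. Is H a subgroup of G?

No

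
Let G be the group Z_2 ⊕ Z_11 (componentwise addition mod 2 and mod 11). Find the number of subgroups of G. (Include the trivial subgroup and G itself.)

4

|G| = 22, so by Lagrange every subgroup order divides 22. Divisors: 1, 2, 11, 22.
Subgroups by order — order 1: 1; order 2: 1; order 11: 1; order 22: 1.
Total: 1 + 1 + 1 + 1 = 4.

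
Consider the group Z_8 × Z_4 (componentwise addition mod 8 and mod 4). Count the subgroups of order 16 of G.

|G| = 32 and 16 | 32, so subgroups of order 16 are possible by Lagrange.
The subgroups of order 16 are: {(0,0), (0,1), (0,2), (0,3), (2,0), (2,1), (2,2), (2,3), (4,0), (4,1), (4,2), (4,3), (6,0), (6,1), (6,2), (6,3)}; {(0,0), (0,2), (1,0), (1,2), (2,0), (2,2), (3,0), (3,2), (4,0), (4,2), (5,0), (5,2), (6,0), (6,2), (7,0), (7,2)}; {(0,0), (0,2), (1,1), (1,3), (2,0), (2,2), (3,1), (3,3), (4,0), (4,2), (5,1), (5,3), (6,0), (6,2), (7,1), (7,3)}.
So G has 3 subgroups of order 16.

3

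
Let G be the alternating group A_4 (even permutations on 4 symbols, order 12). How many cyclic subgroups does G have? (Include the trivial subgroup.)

A cyclic subgroup of order d is generated by each of its φ(d) elements of order d, so the cyclic subgroups of order d number (#elements of order d)/φ(d).
Cyclic subgroups by order — order 1: 1; order 2: 3; order 3: 4.
Total: 8.

8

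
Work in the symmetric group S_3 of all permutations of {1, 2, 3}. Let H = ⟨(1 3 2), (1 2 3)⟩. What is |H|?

3

|⟨(1 3 2)⟩| = 3 and |⟨(1 2 3)⟩| = 3, so |H| is a multiple of lcm(3, 3) = 3 and divides |G| = 6.
Closing under the operation: H = {e, (1 2 3), (1 3 2)}, so |H| = 3.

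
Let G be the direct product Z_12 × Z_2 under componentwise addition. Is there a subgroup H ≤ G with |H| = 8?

8 | 24. A subgroup of order 8 is {(0,0), (0,1), (3,0), (3,1), (6,0), (6,1), (9,0), (9,1)}.

Yes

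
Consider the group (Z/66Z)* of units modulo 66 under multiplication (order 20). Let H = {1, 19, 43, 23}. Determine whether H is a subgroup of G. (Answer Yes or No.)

19 ∈ H but its inverse 7 ∉ H, so H is not a subgroup.

No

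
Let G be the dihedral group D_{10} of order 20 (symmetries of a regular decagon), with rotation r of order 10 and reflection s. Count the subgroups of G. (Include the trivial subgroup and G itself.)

|G| = 20, so by Lagrange every subgroup order divides 20. Divisors: 1, 2, 4, 5, 10, 20.
Subgroups by order — order 1: 1; order 2: 11; order 4: 5; order 5: 1; order 10: 3; order 20: 1.
Total: 1 + 11 + 5 + 1 + 3 + 1 = 22.

22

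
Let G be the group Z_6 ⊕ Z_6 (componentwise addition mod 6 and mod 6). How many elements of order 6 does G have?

24

An element (a,b) has order lcm(ord(a), ord(b)); count pairs with lcm equal to 6.
Enumerating gives 24 such elements.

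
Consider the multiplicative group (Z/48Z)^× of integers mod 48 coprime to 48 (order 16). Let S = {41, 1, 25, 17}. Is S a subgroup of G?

|S| = 4 divides |G| = 16, consistent with Lagrange.
S contains the identity, every element's inverse is in S, and S is closed under ·: it is a subgroup.

Yes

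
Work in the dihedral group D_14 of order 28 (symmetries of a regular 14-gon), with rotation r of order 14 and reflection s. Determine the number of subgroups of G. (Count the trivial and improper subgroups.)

28

|G| = 28, so by Lagrange every subgroup order divides 28. Divisors: 1, 2, 4, 7, 14, 28.
Subgroups by order — order 1: 1; order 2: 15; order 4: 7; order 7: 1; order 14: 3; order 28: 1.
Total: 1 + 15 + 7 + 1 + 3 + 1 = 28.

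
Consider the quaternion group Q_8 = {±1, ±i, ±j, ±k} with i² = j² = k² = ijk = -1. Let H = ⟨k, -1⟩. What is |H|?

|⟨k⟩| = 4 and |⟨-1⟩| = 2, so |H| is a multiple of lcm(4, 2) = 4 and divides |G| = 8.
Closing under the operation: H = {1, -1, k, -k}, so |H| = 4.

4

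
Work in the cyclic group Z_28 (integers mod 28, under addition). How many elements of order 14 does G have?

In a cyclic group of order 28, the number of elements of order d (for d | 28) is φ(d).
φ(14) = 6.

6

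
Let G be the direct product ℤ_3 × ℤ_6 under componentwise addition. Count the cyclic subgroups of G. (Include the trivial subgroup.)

10

Each element a generates a cyclic subgroup ⟨a⟩; distinct elements may generate the same one (a cyclic group of order d has φ(d) generators).
Cyclic subgroups by order — order 1: 1; order 2: 1; order 3: 4; order 6: 4.
Total: 10.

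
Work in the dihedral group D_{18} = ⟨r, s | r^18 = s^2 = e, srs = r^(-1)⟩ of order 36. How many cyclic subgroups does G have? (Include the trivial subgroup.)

Group the elements of G by the cyclic subgroup they generate; each cyclic subgroup of order d accounts for φ(d) elements.
Cyclic subgroups by order — order 1: 1; order 2: 19; order 3: 1; order 6: 1; order 9: 1; order 18: 1.
Total: 24.

24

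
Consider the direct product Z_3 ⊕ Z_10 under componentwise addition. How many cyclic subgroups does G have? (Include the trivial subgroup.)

Group the elements of G by the cyclic subgroup they generate; each cyclic subgroup of order d accounts for φ(d) elements.
Cyclic subgroups by order — order 1: 1; order 2: 1; order 3: 1; order 5: 1; order 6: 1; order 10: 1; order 15: 1; order 30: 1.
Total: 8.

8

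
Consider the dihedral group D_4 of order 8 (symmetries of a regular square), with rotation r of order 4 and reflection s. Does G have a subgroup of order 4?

4 | 8. A subgroup of order 4 is {e, r, r^2, r^3}.

Yes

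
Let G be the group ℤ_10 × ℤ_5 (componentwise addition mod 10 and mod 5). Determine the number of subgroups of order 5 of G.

|G| = 50 and 5 | 50, so subgroups of order 5 are possible by Lagrange.
The subgroups of order 5 are: {(0,0), (0,1), (0,2), (0,3), (0,4)}; {(0,0), (2,0), (4,0), (6,0), (8,0)}; {(0,0), (2,1), (4,2), (6,3), (8,4)}; {(0,0), (2,2), (4,4), (6,1), (8,3)}; … (6 in all).
So G has 6 subgroups of order 5.

6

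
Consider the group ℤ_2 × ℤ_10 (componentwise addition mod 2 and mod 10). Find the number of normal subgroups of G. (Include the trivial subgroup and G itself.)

10

G is abelian, so every subgroup is normal.
G has 10 subgroups in total, hence 10 normal subgroups.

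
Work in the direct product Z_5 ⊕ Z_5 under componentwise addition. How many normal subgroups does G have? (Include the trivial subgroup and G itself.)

8

G is abelian, so every subgroup is normal.
G has 8 subgroups in total, hence 8 normal subgroups.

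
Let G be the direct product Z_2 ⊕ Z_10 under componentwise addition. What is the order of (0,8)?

The order of (0,8) in Z_2 × Z_10 is lcm(ord(0) in Z_2, ord(8) in Z_10).
ord(0) = 1 and ord(8) = 5, so |⟨(0,8)⟩| = lcm(1, 5) = 5.

5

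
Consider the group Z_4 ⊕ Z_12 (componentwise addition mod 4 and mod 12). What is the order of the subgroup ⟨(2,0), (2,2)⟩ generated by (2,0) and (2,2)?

12

|⟨(2,0)⟩| = 2 and |⟨(2,2)⟩| = 6, so |H| is a multiple of lcm(2, 6) = 6 and divides |G| = 48.
Closing under the operation: H = {(0,0), (0,2), (0,4), (0,6), (0,8), (0,10), (2,0), (2,2), (2,4), (2,6), (2,8), (2,10)}, so |H| = 12.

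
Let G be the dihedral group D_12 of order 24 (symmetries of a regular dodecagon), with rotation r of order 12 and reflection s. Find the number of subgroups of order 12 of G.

|G| = 24 and 12 | 24, so subgroups of order 12 are possible by Lagrange.
The subgroups of order 12 are: {e, r, r^2, r^3, r^4, r^5, r^6, r^7, r^8, r^9, r^10, r^11}; {e, r^2, r^4, r^6, r^8, r^10, s, r^2s, r^4s, r^6s, r^8s, r^10s}; {e, r^2, r^4, r^6, r^8, r^10, rs, r^3s, r^5s, r^7s, r^9s, r^11s}.
So G has 3 subgroups of order 12.

3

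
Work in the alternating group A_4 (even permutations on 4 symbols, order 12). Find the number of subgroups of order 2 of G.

3

|G| = 12 and 2 | 12, so subgroups of order 2 are possible by Lagrange.
The subgroups of order 2 are: {e, (1 2)(3 4)}; {e, (1 3)(2 4)}; {e, (1 4)(2 3)}.
So G has 3 subgroups of order 2.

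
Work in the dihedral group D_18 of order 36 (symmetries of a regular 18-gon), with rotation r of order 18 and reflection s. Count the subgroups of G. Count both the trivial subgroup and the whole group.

45

|G| = 36, so by Lagrange every subgroup order divides 36. Divisors: 1, 2, 3, 4, 6, 9, 12, 18, 36.
Subgroups by order — order 1: 1; order 2: 19; order 3: 1; order 4: 9; order 6: 7; order 9: 1; order 12: 3; order 18: 3; order 36: 1.
Total: 1 + 19 + 1 + 9 + 7 + 1 + 3 + 3 + 1 = 45.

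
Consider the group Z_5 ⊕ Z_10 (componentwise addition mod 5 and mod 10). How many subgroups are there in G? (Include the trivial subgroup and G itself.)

|G| = 50, so by Lagrange every subgroup order divides 50. Divisors: 1, 2, 5, 10, 25, 50.
Subgroups by order — order 1: 1; order 2: 1; order 5: 6; order 10: 6; order 25: 1; order 50: 1.
Total: 1 + 1 + 6 + 6 + 1 + 1 = 16.

16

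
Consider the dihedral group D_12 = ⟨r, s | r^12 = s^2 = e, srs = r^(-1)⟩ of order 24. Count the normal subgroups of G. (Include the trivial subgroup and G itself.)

9

G has 34 subgroups. Checking conjugation-invariance by order — order 1: 1/1 normal; order 2: 1/13 normal; order 3: 1/1 normal; order 4: 1/7 normal; order 6: 1/5 normal; order 8: 0/3 normal; order 12: 3/3 normal; order 24: 1/1 normal.
Total normal subgroups: 9.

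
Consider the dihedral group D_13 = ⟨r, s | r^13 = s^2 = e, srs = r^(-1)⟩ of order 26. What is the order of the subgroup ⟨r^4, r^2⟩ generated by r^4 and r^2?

13

|⟨r^4⟩| = 13 and |⟨r^2⟩| = 13, so |H| is a multiple of lcm(13, 13) = 13 and divides |G| = 26.
Closing under the operation: H = {e, r, r^2, r^3, r^4, r^5, r^6, r^7, r^8, r^9, r^10, r^11, r^12}, so |H| = 13.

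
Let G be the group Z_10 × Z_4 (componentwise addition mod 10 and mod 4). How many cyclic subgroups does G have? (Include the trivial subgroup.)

12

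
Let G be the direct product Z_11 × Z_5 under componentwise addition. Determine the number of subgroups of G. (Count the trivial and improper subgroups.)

4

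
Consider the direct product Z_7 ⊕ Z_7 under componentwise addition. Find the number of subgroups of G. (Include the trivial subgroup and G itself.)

10

|G| = 49, so by Lagrange every subgroup order divides 49. Divisors: 1, 7, 49.
Subgroups by order — order 1: 1; order 7: 8; order 49: 1.
Total: 1 + 8 + 1 = 10.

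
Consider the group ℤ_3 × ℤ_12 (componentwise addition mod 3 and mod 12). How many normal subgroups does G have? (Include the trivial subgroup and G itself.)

G is abelian, so every subgroup is normal.
G has 18 subgroups in total, hence 18 normal subgroups.

18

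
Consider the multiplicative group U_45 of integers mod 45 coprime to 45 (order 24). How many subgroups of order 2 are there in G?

|G| = 24 and 2 | 24, so subgroups of order 2 are possible by Lagrange.
The subgroups of order 2 are: {1, 19}; {1, 26}; {1, 44}.
So G has 3 subgroups of order 2.

3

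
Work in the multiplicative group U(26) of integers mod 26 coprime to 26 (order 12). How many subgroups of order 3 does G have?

|G| = 12 and 3 | 12, so subgroups of order 3 are possible by Lagrange.
The subgroups of order 3 are: {1, 3, 9}.
So G has 1 subgroup of order 3.

1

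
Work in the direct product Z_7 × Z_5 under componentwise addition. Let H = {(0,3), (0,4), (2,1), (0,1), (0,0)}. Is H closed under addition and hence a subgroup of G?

No

(2,1) ∈ H but its inverse (5,4) ∉ H, so H is not a subgroup.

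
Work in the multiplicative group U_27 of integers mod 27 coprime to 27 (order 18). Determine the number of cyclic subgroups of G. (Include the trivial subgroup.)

A cyclic subgroup of order d is generated by each of its φ(d) elements of order d, so the cyclic subgroups of order d number (#elements of order d)/φ(d).
Cyclic subgroups by order — order 1: 1; order 2: 1; order 3: 1; order 6: 1; order 9: 1; order 18: 1.
Total: 6.

6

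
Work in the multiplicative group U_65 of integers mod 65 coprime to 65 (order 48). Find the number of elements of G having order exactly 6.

6

The elements of order 6 are: 4, 9, 29, 36, 49, 56.
That's 6.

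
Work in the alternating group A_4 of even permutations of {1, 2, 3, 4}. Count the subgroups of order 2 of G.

|G| = 12 and 2 | 12, so subgroups of order 2 are possible by Lagrange.
The subgroups of order 2 are: {e, (1 2)(3 4)}; {e, (1 3)(2 4)}; {e, (1 4)(2 3)}.
So G has 3 subgroups of order 2.

3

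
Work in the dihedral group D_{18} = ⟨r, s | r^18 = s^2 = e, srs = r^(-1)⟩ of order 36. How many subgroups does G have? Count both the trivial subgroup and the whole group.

|G| = 36, so by Lagrange every subgroup order divides 36. Divisors: 1, 2, 3, 4, 6, 9, 12, 18, 36.
Subgroups by order — order 1: 1; order 2: 19; order 3: 1; order 4: 9; order 6: 7; order 9: 1; order 12: 3; order 18: 3; order 36: 1.
Total: 1 + 19 + 1 + 9 + 7 + 1 + 3 + 3 + 1 = 45.

45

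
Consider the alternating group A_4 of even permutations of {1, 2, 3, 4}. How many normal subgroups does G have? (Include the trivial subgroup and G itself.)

3

G has 10 subgroups. Checking conjugation-invariance by order — order 1: 1/1 normal; order 2: 0/3 normal; order 3: 0/4 normal; order 4: 1/1 normal; order 12: 1/1 normal.
Total normal subgroups: 3.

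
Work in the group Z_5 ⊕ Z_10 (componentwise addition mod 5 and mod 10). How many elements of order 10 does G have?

An element (a,b) has order lcm(ord(a), ord(b)); count pairs with lcm equal to 10.
Enumerating gives 24 such elements.

24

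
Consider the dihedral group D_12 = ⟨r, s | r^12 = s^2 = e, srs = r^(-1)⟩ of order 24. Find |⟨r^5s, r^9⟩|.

|⟨r^5s⟩| = 2 and |⟨r^9⟩| = 4, so |H| is a multiple of lcm(2, 4) = 4 and divides |G| = 24.
Closing under the operation: H = {e, r^3, r^6, r^9, r^2s, r^5s, r^8s, r^11s}, so |H| = 8.

8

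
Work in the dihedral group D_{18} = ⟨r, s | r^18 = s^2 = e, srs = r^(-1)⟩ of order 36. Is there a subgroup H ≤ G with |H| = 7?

7 does not divide |G| = 36, so by Lagrange no subgroup of order 7 exists.

No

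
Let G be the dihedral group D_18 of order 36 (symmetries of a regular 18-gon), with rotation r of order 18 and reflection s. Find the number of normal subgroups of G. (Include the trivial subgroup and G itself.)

9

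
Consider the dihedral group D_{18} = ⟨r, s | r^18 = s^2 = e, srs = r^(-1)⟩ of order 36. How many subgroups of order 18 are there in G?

|G| = 36 and 18 | 36, so subgroups of order 18 are possible by Lagrange.
The subgroups of order 18 are: {e, r, r^2, r^3, r^4, r^5, r^6, r^7, r^8, r^9, r^10, r^11, r^12, r^13, r^14, r^15, r^16, r^17}; {e, r^2, r^4, r^6, r^8, r^10, r^12, r^14, r^16, s, r^2s, r^4s, r^6s, r^8s, r^10s, r^12s, r^14s, r^16s}; {e, r^2, r^4, r^6, r^8, r^10, r^12, r^14, r^16, rs, r^3s, r^5s, r^7s, r^9s, r^11s, r^13s, r^15s, r^17s}.
So G has 3 subgroups of order 18.

3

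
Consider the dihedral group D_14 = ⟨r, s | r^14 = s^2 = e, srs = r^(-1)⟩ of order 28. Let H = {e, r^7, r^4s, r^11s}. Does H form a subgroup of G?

|H| = 4 divides |G| = 28, consistent with Lagrange.
H contains the identity, every element's inverse is in H, and H is closed under ·: it is a subgroup.

Yes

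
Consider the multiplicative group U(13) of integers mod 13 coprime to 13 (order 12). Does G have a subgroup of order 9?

No

9 does not divide |G| = 12, so by Lagrange no subgroup of order 9 exists.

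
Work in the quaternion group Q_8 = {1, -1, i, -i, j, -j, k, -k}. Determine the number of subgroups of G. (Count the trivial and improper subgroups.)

6

|G| = 8, so by Lagrange every subgroup order divides 8. Divisors: 1, 2, 4, 8.
Subgroups by order — order 1: 1; order 2: 1; order 4: 3; order 8: 1.
Total: 1 + 1 + 3 + 1 = 6.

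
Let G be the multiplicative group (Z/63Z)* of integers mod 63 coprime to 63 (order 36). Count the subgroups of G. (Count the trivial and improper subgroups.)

30

|G| = 36, so by Lagrange every subgroup order divides 36. Divisors: 1, 2, 3, 4, 6, 9, 12, 18, 36.
Subgroups by order — order 1: 1; order 2: 3; order 3: 4; order 4: 1; order 6: 12; order 9: 1; order 12: 4; order 18: 3; order 36: 1.
Total: 1 + 3 + 4 + 1 + 12 + 1 + 4 + 3 + 1 = 30.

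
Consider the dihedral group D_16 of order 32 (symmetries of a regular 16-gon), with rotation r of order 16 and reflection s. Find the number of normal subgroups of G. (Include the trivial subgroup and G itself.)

G has 36 subgroups. Checking conjugation-invariance by order — order 1: 1/1 normal; order 2: 1/17 normal; order 4: 1/9 normal; order 8: 1/5 normal; order 16: 3/3 normal; order 32: 1/1 normal.
Total normal subgroups: 8.

8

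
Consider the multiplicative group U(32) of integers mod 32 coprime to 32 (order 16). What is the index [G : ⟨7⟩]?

|⟨7⟩| = 4 and |G| = 16.
By Lagrange, [G : H] = |G|/|H| = 16/4 = 4.

4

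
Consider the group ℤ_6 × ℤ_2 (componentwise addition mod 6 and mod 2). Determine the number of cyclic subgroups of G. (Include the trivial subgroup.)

Each element a generates a cyclic subgroup ⟨a⟩; distinct elements may generate the same one (a cyclic group of order d has φ(d) generators).
Cyclic subgroups by order — order 1: 1; order 2: 3; order 3: 1; order 6: 3.
Total: 8.

8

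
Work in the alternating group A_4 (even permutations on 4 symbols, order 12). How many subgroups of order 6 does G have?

0

|G| = 12 and 6 | 12, so subgroups of order 6 are possible by Lagrange.
Checking all subgroups of G, none has order 6.
So G has 0 subgroups of order 6.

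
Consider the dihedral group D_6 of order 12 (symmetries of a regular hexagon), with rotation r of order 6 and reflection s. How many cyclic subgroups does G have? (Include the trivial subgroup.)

10

Group the elements of G by the cyclic subgroup they generate; each cyclic subgroup of order d accounts for φ(d) elements.
Cyclic subgroups by order — order 1: 1; order 2: 7; order 3: 1; order 6: 1.
Total: 10.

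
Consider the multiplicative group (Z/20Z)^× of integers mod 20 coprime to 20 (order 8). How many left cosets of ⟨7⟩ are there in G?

2

|⟨7⟩| = 4 and |G| = 8.
By Lagrange, [G : H] = |G|/|H| = 8/4 = 2.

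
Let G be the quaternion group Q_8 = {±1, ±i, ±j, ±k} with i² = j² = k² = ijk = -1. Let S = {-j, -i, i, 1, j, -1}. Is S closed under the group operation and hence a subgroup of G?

No

|S| = 6 does not divide |G| = 8, so by Lagrange S is not a subgroup.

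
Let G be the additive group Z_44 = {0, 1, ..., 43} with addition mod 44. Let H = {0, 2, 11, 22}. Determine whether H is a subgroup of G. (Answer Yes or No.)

No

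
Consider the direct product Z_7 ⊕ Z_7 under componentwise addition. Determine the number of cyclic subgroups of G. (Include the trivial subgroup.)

9

Group the elements of G by the cyclic subgroup they generate; each cyclic subgroup of order d accounts for φ(d) elements.
Cyclic subgroups by order — order 1: 1; order 7: 8.
Total: 9.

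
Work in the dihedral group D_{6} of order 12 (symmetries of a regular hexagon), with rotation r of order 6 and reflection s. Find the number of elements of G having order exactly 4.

0

No element of G has order 4 (even though 4 | 12).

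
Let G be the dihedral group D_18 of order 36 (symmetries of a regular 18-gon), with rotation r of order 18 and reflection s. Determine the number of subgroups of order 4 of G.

9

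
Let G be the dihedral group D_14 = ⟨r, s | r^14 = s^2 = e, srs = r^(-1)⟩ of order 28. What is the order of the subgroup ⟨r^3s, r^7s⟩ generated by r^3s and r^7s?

|⟨r^3s⟩| = 2 and |⟨r^7s⟩| = 2, so |H| is a multiple of lcm(2, 2) = 2 and divides |G| = 28.
Closing under the operation: H = {e, r^2, r^4, r^6, r^8, r^10, r^12, rs, r^3s, r^5s, r^7s, r^9s, r^11s, r^13s}, so |H| = 14.

14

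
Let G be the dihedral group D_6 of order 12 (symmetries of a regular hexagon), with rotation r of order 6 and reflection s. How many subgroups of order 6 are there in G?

3

|G| = 12 and 6 | 12, so subgroups of order 6 are possible by Lagrange.
The subgroups of order 6 are: {e, r, r^2, r^3, r^4, r^5}; {e, r^2, r^4, s, r^2s, r^4s}; {e, r^2, r^4, rs, r^3s, r^5s}.
So G has 3 subgroups of order 6.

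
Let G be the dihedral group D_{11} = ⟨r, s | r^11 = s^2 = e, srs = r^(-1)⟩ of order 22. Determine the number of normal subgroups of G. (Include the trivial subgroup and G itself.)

3

G has 14 subgroups. Checking conjugation-invariance by order — order 1: 1/1 normal; order 2: 0/11 normal; order 11: 1/1 normal; order 22: 1/1 normal.
Total normal subgroups: 3.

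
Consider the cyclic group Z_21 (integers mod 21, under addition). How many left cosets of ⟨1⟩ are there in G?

|⟨1⟩| = 21 and |G| = 21.
By Lagrange, [G : H] = |G|/|H| = 21/21 = 1.

1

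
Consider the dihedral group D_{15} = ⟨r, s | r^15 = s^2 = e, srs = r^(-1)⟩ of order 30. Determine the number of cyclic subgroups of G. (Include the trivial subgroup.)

A cyclic subgroup of order d is generated by each of its φ(d) elements of order d, so the cyclic subgroups of order d number (#elements of order d)/φ(d).
Cyclic subgroups by order — order 1: 1; order 2: 15; order 3: 1; order 5: 1; order 15: 1.
Total: 19.

19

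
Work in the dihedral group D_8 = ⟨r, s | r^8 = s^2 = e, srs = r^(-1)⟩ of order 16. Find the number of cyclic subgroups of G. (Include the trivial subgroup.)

A cyclic subgroup of order d is generated by each of its φ(d) elements of order d, so the cyclic subgroups of order d number (#elements of order d)/φ(d).
Cyclic subgroups by order — order 1: 1; order 2: 9; order 4: 1; order 8: 1.
Total: 12.

12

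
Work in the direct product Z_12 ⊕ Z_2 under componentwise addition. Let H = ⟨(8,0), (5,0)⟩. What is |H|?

12

|⟨(8,0)⟩| = 3 and |⟨(5,0)⟩| = 12, so |H| is a multiple of lcm(3, 12) = 12 and divides |G| = 24.
Closing under the operation: H = {(0,0), (1,0), (2,0), (3,0), (4,0), (5,0), (6,0), (7,0), (8,0), (9,0), (10,0), (11,0)}, so |H| = 12.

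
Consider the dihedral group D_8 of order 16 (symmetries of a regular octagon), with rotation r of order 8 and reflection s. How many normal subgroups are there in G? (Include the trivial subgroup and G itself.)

G has 19 subgroups. Checking conjugation-invariance by order — order 1: 1/1 normal; order 2: 1/9 normal; order 4: 1/5 normal; order 8: 3/3 normal; order 16: 1/1 normal.
Total normal subgroups: 7.

7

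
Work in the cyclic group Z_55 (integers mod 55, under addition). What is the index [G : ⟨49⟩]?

|⟨49⟩| = 55 and |G| = 55.
By Lagrange, [G : H] = |G|/|H| = 55/55 = 1.

1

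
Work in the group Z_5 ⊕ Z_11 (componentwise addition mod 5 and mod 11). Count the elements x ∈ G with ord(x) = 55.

An element (a,b) has order lcm(ord(a), ord(b)); count pairs with lcm equal to 55.
Enumerating gives 40 such elements.

40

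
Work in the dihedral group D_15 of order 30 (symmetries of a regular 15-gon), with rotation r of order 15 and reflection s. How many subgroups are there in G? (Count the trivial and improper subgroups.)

28

|G| = 30, so by Lagrange every subgroup order divides 30. Divisors: 1, 2, 3, 5, 6, 10, 15, 30.
Subgroups by order — order 1: 1; order 2: 15; order 3: 1; order 5: 1; order 6: 5; order 10: 3; order 15: 1; order 30: 1.
Total: 1 + 15 + 1 + 1 + 5 + 3 + 1 + 1 = 28.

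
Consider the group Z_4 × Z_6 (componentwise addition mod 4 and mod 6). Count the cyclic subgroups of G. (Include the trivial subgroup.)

12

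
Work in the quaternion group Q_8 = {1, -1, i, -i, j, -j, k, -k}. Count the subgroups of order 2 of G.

1

|G| = 8 and 2 | 8, so subgroups of order 2 are possible by Lagrange.
The subgroups of order 2 are: {1, -1}.
So G has 1 subgroup of order 2.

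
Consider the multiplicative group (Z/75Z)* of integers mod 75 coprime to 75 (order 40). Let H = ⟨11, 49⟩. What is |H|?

|⟨11⟩| = 10 and |⟨49⟩| = 2, so |H| is a multiple of lcm(10, 2) = 10 and divides |G| = 40.
Closing under the operation: H = {1, 4, 11, 14, 16, 19, 26, 29, 31, 34, 41, 44, 46, 49, 56, 59, 61, 64, 71, 74}, so |H| = 20.

20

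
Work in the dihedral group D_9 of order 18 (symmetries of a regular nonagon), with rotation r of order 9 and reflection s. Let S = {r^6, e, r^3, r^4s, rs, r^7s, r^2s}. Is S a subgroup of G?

|S| = 7 does not divide |G| = 18, so by Lagrange S is not a subgroup.

No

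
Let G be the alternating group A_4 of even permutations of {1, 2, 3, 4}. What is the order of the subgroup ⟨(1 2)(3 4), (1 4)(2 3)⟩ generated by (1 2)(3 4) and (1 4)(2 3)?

|⟨(1 2)(3 4)⟩| = 2 and |⟨(1 4)(2 3)⟩| = 2, so |H| is a multiple of lcm(2, 2) = 2 and divides |G| = 12.
Closing under the operation: H = {e, (1 2)(3 4), (1 3)(2 4), (1 4)(2 3)}, so |H| = 4.

4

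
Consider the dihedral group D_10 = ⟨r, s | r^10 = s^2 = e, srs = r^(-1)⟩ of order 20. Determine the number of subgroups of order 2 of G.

|G| = 20 and 2 | 20, so subgroups of order 2 are possible by Lagrange.
The subgroups of order 2 are: {e, r^2s}; {e, r^3s}; {e, r^4s}; {e, r^5}; … (11 in all).
So G has 11 subgroups of order 2.

11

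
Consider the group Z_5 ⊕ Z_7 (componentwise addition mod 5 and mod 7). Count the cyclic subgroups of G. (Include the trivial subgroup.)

4

A cyclic subgroup of order d is generated by each of its φ(d) elements of order d, so the cyclic subgroups of order d number (#elements of order d)/φ(d).
Cyclic subgroups by order — order 1: 1; order 5: 1; order 7: 1; order 35: 1.
Total: 4.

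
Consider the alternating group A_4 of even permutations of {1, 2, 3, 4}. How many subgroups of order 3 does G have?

|G| = 12 and 3 | 12, so subgroups of order 3 are possible by Lagrange.
The subgroups of order 3 are: {e, (1 2 3), (1 3 2)}; {e, (1 2 4), (1 4 2)}; {e, (1 3 4), (1 4 3)}; {e, (2 3 4), (2 4 3)}.
So G has 4 subgroups of order 3.

4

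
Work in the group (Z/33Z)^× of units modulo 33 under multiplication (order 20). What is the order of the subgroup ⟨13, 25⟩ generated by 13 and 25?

10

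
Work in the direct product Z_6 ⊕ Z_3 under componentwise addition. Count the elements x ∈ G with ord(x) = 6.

An element (a,b) has order lcm(ord(a), ord(b)); count pairs with lcm equal to 6.
Enumerating gives 8 such elements.

8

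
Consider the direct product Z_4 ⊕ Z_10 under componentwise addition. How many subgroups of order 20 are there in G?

3

|G| = 40 and 20 | 40, so subgroups of order 20 are possible by Lagrange.
The subgroups of order 20 are: {(0,0), (0,1), (0,2), (0,3), (0,4), (0,5), (0,6), (0,7), (0,8), (0,9), (2,0), (2,1), (2,2), (2,3), (2,4), (2,5), (2,6), (2,7), (2,8), (2,9)}; {(0,0), (0,2), (0,4), (0,6), (0,8), (1,0), (1,2), (1,4), (1,6), (1,8), (2,0), (2,2), (2,4), (2,6), (2,8), (3,0), (3,2), (3,4), (3,6), (3,8)}; {(0,0), (0,2), (0,4), (0,6), (0,8), (1,1), (1,3), (1,5), (1,7), (1,9), (2,0), (2,2), (2,4), (2,6), (2,8), (3,1), (3,3), (3,5), (3,7), (3,9)}.
So G has 3 subgroups of order 20.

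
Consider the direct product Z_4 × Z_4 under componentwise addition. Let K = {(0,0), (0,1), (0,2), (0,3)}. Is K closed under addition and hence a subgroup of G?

Yes

|K| = 4 divides |G| = 16, consistent with Lagrange.
K contains the identity, every element's inverse is in K, and K is closed under +: it is a subgroup.
In fact K = ⟨(0,1)⟩.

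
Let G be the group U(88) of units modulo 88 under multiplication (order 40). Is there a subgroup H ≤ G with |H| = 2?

Yes

2 | 40. A subgroup of order 2 is {1, 21}.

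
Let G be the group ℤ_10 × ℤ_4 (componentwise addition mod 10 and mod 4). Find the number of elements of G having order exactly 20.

16

An element (a,b) has order lcm(ord(a), ord(b)); count pairs with lcm equal to 20.
Enumerating gives 16 such elements.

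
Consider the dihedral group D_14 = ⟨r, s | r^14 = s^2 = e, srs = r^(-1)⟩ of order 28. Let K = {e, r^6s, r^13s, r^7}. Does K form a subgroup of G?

|K| = 4 divides |G| = 28, consistent with Lagrange.
K contains the identity, every element's inverse is in K, and K is closed under ·: it is a subgroup.

Yes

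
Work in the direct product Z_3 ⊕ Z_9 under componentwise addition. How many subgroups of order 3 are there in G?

4

|G| = 27 and 3 | 27, so subgroups of order 3 are possible by Lagrange.
The subgroups of order 3 are: {(0,0), (0,3), (0,6)}; {(0,0), (1,0), (2,0)}; {(0,0), (1,3), (2,6)}; {(0,0), (1,6), (2,3)}.
So G has 4 subgroups of order 3.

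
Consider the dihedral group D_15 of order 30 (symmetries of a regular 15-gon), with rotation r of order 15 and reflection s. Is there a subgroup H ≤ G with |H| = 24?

No

24 does not divide |G| = 30, so by Lagrange no subgroup of order 24 exists.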